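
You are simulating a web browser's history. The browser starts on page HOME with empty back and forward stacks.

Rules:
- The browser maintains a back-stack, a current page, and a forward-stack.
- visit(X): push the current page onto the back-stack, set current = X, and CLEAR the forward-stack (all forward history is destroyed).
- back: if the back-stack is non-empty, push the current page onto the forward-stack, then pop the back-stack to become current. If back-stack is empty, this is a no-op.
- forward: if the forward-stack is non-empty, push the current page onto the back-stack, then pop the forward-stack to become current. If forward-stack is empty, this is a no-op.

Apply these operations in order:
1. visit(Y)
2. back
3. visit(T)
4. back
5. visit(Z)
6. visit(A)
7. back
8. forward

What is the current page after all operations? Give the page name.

Answer: A

Derivation:
After 1 (visit(Y)): cur=Y back=1 fwd=0
After 2 (back): cur=HOME back=0 fwd=1
After 3 (visit(T)): cur=T back=1 fwd=0
After 4 (back): cur=HOME back=0 fwd=1
After 5 (visit(Z)): cur=Z back=1 fwd=0
After 6 (visit(A)): cur=A back=2 fwd=0
After 7 (back): cur=Z back=1 fwd=1
After 8 (forward): cur=A back=2 fwd=0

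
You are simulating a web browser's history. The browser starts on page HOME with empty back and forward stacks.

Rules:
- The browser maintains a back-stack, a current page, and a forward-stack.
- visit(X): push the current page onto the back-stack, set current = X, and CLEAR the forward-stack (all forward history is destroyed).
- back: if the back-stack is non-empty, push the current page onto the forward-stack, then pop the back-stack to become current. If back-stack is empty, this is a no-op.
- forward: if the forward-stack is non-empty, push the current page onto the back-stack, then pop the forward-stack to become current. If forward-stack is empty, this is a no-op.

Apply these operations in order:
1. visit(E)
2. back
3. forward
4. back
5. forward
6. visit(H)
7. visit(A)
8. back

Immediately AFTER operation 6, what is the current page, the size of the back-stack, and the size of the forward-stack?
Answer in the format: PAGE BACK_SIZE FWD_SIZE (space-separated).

After 1 (visit(E)): cur=E back=1 fwd=0
After 2 (back): cur=HOME back=0 fwd=1
After 3 (forward): cur=E back=1 fwd=0
After 4 (back): cur=HOME back=0 fwd=1
After 5 (forward): cur=E back=1 fwd=0
After 6 (visit(H)): cur=H back=2 fwd=0

H 2 0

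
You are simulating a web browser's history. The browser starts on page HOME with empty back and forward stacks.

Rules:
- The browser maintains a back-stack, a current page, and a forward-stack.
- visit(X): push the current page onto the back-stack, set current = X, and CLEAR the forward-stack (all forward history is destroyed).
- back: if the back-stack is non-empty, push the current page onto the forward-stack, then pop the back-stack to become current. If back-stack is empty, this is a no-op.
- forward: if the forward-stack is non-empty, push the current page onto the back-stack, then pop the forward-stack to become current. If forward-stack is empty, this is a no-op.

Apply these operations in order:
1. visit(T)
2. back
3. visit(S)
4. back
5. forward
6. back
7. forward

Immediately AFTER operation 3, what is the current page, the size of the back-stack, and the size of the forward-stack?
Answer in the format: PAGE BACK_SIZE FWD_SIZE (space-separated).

After 1 (visit(T)): cur=T back=1 fwd=0
After 2 (back): cur=HOME back=0 fwd=1
After 3 (visit(S)): cur=S back=1 fwd=0

S 1 0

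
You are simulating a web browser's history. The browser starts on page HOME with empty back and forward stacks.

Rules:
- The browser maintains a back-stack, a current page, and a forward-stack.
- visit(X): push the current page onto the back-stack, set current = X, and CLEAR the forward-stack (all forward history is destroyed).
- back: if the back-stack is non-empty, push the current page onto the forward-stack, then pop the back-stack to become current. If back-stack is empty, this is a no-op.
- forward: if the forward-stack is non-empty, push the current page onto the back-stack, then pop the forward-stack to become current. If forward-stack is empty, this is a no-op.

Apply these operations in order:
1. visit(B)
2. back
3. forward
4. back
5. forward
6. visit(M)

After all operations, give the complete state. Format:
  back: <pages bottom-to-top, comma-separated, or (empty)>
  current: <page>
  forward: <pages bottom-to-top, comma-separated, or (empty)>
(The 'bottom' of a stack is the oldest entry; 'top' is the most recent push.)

After 1 (visit(B)): cur=B back=1 fwd=0
After 2 (back): cur=HOME back=0 fwd=1
After 3 (forward): cur=B back=1 fwd=0
After 4 (back): cur=HOME back=0 fwd=1
After 5 (forward): cur=B back=1 fwd=0
After 6 (visit(M)): cur=M back=2 fwd=0

Answer: back: HOME,B
current: M
forward: (empty)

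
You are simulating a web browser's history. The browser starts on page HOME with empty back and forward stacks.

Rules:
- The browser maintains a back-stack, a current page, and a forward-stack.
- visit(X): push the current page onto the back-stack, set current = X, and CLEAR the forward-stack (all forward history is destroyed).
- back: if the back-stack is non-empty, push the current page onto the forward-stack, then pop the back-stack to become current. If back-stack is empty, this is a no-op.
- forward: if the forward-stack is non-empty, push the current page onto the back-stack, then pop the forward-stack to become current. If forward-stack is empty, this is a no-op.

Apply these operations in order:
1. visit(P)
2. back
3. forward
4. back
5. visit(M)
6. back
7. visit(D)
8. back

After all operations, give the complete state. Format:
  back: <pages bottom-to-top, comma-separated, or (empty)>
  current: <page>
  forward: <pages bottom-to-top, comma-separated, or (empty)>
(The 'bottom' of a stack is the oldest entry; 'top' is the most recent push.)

Answer: back: (empty)
current: HOME
forward: D

Derivation:
After 1 (visit(P)): cur=P back=1 fwd=0
After 2 (back): cur=HOME back=0 fwd=1
After 3 (forward): cur=P back=1 fwd=0
After 4 (back): cur=HOME back=0 fwd=1
After 5 (visit(M)): cur=M back=1 fwd=0
After 6 (back): cur=HOME back=0 fwd=1
After 7 (visit(D)): cur=D back=1 fwd=0
After 8 (back): cur=HOME back=0 fwd=1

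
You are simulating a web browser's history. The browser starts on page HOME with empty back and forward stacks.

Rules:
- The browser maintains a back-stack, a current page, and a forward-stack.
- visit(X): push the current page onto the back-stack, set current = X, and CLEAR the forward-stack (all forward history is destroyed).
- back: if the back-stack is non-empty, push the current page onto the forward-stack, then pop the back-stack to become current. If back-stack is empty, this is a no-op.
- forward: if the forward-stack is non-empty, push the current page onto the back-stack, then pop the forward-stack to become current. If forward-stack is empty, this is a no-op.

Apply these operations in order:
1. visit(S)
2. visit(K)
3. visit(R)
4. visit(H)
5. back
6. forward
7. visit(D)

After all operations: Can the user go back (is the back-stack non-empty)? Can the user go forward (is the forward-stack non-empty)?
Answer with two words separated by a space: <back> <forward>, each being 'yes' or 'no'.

Answer: yes no

Derivation:
After 1 (visit(S)): cur=S back=1 fwd=0
After 2 (visit(K)): cur=K back=2 fwd=0
After 3 (visit(R)): cur=R back=3 fwd=0
After 4 (visit(H)): cur=H back=4 fwd=0
After 5 (back): cur=R back=3 fwd=1
After 6 (forward): cur=H back=4 fwd=0
After 7 (visit(D)): cur=D back=5 fwd=0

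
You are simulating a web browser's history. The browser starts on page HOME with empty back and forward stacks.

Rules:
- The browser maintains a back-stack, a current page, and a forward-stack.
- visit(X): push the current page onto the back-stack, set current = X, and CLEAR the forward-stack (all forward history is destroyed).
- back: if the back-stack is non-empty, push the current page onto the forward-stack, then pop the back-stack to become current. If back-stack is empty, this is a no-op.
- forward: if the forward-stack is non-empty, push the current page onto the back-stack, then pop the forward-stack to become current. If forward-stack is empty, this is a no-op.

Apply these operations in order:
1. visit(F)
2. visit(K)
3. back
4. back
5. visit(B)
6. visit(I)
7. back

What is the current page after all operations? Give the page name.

After 1 (visit(F)): cur=F back=1 fwd=0
After 2 (visit(K)): cur=K back=2 fwd=0
After 3 (back): cur=F back=1 fwd=1
After 4 (back): cur=HOME back=0 fwd=2
After 5 (visit(B)): cur=B back=1 fwd=0
After 6 (visit(I)): cur=I back=2 fwd=0
After 7 (back): cur=B back=1 fwd=1

Answer: B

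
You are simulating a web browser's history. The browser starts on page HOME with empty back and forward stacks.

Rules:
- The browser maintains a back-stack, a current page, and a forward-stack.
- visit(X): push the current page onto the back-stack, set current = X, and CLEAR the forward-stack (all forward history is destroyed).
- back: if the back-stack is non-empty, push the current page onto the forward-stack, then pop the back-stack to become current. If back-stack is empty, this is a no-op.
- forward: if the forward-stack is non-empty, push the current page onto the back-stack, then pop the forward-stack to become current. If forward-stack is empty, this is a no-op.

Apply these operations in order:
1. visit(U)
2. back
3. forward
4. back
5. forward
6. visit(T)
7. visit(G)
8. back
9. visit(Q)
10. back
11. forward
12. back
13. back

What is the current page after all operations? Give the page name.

After 1 (visit(U)): cur=U back=1 fwd=0
After 2 (back): cur=HOME back=0 fwd=1
After 3 (forward): cur=U back=1 fwd=0
After 4 (back): cur=HOME back=0 fwd=1
After 5 (forward): cur=U back=1 fwd=0
After 6 (visit(T)): cur=T back=2 fwd=0
After 7 (visit(G)): cur=G back=3 fwd=0
After 8 (back): cur=T back=2 fwd=1
After 9 (visit(Q)): cur=Q back=3 fwd=0
After 10 (back): cur=T back=2 fwd=1
After 11 (forward): cur=Q back=3 fwd=0
After 12 (back): cur=T back=2 fwd=1
After 13 (back): cur=U back=1 fwd=2

Answer: U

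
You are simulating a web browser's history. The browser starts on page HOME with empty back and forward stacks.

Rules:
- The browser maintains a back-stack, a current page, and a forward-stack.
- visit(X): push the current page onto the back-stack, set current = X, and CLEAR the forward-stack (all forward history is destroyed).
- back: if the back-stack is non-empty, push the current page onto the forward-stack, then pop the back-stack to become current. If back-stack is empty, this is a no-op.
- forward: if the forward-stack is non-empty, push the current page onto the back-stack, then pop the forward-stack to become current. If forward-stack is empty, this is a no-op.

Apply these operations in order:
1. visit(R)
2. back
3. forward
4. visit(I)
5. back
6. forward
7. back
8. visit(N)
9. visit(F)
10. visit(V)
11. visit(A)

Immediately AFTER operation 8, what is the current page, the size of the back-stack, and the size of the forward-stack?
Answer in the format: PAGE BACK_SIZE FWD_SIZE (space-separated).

After 1 (visit(R)): cur=R back=1 fwd=0
After 2 (back): cur=HOME back=0 fwd=1
After 3 (forward): cur=R back=1 fwd=0
After 4 (visit(I)): cur=I back=2 fwd=0
After 5 (back): cur=R back=1 fwd=1
After 6 (forward): cur=I back=2 fwd=0
After 7 (back): cur=R back=1 fwd=1
After 8 (visit(N)): cur=N back=2 fwd=0

N 2 0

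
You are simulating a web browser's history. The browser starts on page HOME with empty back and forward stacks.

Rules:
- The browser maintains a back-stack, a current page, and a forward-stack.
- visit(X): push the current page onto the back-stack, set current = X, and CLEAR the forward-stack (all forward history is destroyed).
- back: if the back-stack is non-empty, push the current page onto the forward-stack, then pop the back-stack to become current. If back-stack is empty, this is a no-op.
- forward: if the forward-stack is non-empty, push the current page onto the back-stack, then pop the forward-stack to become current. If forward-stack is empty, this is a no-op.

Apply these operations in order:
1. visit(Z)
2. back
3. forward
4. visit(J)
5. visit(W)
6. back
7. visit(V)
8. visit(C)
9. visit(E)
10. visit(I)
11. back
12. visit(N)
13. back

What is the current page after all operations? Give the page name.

Answer: E

Derivation:
After 1 (visit(Z)): cur=Z back=1 fwd=0
After 2 (back): cur=HOME back=0 fwd=1
After 3 (forward): cur=Z back=1 fwd=0
After 4 (visit(J)): cur=J back=2 fwd=0
After 5 (visit(W)): cur=W back=3 fwd=0
After 6 (back): cur=J back=2 fwd=1
After 7 (visit(V)): cur=V back=3 fwd=0
After 8 (visit(C)): cur=C back=4 fwd=0
After 9 (visit(E)): cur=E back=5 fwd=0
After 10 (visit(I)): cur=I back=6 fwd=0
After 11 (back): cur=E back=5 fwd=1
After 12 (visit(N)): cur=N back=6 fwd=0
After 13 (back): cur=E back=5 fwd=1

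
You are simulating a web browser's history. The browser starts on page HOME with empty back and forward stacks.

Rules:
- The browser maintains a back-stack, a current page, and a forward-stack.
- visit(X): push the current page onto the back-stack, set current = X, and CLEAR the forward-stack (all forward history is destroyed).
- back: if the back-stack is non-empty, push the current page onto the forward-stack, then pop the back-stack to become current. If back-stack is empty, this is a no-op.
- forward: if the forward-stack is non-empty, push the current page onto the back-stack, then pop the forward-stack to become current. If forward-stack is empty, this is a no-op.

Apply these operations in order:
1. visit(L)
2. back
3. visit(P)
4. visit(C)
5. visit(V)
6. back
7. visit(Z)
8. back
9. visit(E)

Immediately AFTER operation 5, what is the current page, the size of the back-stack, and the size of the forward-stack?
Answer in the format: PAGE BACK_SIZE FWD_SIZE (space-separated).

After 1 (visit(L)): cur=L back=1 fwd=0
After 2 (back): cur=HOME back=0 fwd=1
After 3 (visit(P)): cur=P back=1 fwd=0
After 4 (visit(C)): cur=C back=2 fwd=0
After 5 (visit(V)): cur=V back=3 fwd=0

V 3 0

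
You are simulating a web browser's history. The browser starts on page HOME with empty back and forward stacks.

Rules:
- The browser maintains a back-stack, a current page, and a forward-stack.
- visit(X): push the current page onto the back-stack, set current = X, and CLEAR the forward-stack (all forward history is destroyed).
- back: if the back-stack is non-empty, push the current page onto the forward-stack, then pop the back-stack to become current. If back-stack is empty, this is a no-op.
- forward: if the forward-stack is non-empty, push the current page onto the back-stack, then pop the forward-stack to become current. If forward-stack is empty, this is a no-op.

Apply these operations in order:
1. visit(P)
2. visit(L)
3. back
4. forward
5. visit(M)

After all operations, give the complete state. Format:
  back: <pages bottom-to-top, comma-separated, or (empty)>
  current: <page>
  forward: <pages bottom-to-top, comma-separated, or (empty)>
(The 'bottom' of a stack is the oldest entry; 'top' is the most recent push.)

After 1 (visit(P)): cur=P back=1 fwd=0
After 2 (visit(L)): cur=L back=2 fwd=0
After 3 (back): cur=P back=1 fwd=1
After 4 (forward): cur=L back=2 fwd=0
After 5 (visit(M)): cur=M back=3 fwd=0

Answer: back: HOME,P,L
current: M
forward: (empty)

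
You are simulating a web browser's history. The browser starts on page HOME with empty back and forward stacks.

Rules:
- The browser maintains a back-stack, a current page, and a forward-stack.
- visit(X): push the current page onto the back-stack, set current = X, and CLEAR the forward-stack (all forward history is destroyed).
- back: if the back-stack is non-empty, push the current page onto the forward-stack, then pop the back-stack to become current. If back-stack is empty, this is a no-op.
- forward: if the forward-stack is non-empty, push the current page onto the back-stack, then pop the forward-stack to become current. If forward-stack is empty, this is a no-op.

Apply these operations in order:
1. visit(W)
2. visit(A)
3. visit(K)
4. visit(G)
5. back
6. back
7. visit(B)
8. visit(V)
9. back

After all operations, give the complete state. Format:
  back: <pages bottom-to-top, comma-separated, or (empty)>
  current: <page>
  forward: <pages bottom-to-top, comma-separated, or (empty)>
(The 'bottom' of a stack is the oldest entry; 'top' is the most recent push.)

Answer: back: HOME,W,A
current: B
forward: V

Derivation:
After 1 (visit(W)): cur=W back=1 fwd=0
After 2 (visit(A)): cur=A back=2 fwd=0
After 3 (visit(K)): cur=K back=3 fwd=0
After 4 (visit(G)): cur=G back=4 fwd=0
After 5 (back): cur=K back=3 fwd=1
After 6 (back): cur=A back=2 fwd=2
After 7 (visit(B)): cur=B back=3 fwd=0
After 8 (visit(V)): cur=V back=4 fwd=0
After 9 (back): cur=B back=3 fwd=1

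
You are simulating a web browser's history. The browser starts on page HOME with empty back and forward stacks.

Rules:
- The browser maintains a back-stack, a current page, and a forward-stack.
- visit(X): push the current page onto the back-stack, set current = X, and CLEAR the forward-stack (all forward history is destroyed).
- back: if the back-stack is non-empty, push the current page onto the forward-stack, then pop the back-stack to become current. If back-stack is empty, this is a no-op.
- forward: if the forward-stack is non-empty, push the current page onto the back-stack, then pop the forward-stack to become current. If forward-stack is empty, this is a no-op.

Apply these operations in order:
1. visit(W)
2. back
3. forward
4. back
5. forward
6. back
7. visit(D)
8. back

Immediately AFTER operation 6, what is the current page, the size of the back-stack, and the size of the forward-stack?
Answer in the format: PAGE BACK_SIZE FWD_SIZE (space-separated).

After 1 (visit(W)): cur=W back=1 fwd=0
After 2 (back): cur=HOME back=0 fwd=1
After 3 (forward): cur=W back=1 fwd=0
After 4 (back): cur=HOME back=0 fwd=1
After 5 (forward): cur=W back=1 fwd=0
After 6 (back): cur=HOME back=0 fwd=1

HOME 0 1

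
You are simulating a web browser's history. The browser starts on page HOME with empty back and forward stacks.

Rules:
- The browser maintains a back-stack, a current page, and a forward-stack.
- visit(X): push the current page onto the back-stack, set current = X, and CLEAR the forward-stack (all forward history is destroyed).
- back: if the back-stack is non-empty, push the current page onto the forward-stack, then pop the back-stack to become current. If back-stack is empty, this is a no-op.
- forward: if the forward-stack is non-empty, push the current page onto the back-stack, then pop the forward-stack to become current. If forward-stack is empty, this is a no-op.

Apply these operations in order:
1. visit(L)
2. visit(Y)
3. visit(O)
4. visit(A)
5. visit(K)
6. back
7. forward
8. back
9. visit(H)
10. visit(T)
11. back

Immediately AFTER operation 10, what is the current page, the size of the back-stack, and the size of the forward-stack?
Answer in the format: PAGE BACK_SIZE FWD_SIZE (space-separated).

After 1 (visit(L)): cur=L back=1 fwd=0
After 2 (visit(Y)): cur=Y back=2 fwd=0
After 3 (visit(O)): cur=O back=3 fwd=0
After 4 (visit(A)): cur=A back=4 fwd=0
After 5 (visit(K)): cur=K back=5 fwd=0
After 6 (back): cur=A back=4 fwd=1
After 7 (forward): cur=K back=5 fwd=0
After 8 (back): cur=A back=4 fwd=1
After 9 (visit(H)): cur=H back=5 fwd=0
After 10 (visit(T)): cur=T back=6 fwd=0

T 6 0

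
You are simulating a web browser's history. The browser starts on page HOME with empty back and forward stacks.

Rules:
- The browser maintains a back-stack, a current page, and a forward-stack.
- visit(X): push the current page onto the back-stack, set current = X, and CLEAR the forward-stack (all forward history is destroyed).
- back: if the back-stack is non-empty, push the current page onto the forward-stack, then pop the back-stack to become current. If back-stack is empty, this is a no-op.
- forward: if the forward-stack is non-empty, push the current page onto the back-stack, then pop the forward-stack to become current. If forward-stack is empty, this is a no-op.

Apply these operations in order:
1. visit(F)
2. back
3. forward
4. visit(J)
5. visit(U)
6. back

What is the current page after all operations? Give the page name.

Answer: J

Derivation:
After 1 (visit(F)): cur=F back=1 fwd=0
After 2 (back): cur=HOME back=0 fwd=1
After 3 (forward): cur=F back=1 fwd=0
After 4 (visit(J)): cur=J back=2 fwd=0
After 5 (visit(U)): cur=U back=3 fwd=0
After 6 (back): cur=J back=2 fwd=1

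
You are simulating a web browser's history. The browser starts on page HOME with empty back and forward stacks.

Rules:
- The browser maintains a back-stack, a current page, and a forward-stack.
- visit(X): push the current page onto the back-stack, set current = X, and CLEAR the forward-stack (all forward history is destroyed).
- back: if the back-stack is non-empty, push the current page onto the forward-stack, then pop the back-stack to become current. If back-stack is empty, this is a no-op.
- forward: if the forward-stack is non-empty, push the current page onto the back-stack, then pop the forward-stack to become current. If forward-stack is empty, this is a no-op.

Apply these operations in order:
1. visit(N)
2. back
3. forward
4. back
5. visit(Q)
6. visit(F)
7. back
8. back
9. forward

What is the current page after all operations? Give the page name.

After 1 (visit(N)): cur=N back=1 fwd=0
After 2 (back): cur=HOME back=0 fwd=1
After 3 (forward): cur=N back=1 fwd=0
After 4 (back): cur=HOME back=0 fwd=1
After 5 (visit(Q)): cur=Q back=1 fwd=0
After 6 (visit(F)): cur=F back=2 fwd=0
After 7 (back): cur=Q back=1 fwd=1
After 8 (back): cur=HOME back=0 fwd=2
After 9 (forward): cur=Q back=1 fwd=1

Answer: Q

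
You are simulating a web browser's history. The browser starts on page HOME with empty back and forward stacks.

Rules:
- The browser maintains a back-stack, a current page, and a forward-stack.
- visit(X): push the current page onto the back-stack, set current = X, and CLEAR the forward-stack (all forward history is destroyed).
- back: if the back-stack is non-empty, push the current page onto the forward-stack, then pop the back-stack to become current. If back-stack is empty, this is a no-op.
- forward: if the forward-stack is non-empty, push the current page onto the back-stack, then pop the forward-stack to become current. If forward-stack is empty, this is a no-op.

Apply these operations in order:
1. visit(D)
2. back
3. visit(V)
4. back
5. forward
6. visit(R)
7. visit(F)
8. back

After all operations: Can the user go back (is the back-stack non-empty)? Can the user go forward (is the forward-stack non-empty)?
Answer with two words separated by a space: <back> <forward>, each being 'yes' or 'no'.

Answer: yes yes

Derivation:
After 1 (visit(D)): cur=D back=1 fwd=0
After 2 (back): cur=HOME back=0 fwd=1
After 3 (visit(V)): cur=V back=1 fwd=0
After 4 (back): cur=HOME back=0 fwd=1
After 5 (forward): cur=V back=1 fwd=0
After 6 (visit(R)): cur=R back=2 fwd=0
After 7 (visit(F)): cur=F back=3 fwd=0
After 8 (back): cur=R back=2 fwd=1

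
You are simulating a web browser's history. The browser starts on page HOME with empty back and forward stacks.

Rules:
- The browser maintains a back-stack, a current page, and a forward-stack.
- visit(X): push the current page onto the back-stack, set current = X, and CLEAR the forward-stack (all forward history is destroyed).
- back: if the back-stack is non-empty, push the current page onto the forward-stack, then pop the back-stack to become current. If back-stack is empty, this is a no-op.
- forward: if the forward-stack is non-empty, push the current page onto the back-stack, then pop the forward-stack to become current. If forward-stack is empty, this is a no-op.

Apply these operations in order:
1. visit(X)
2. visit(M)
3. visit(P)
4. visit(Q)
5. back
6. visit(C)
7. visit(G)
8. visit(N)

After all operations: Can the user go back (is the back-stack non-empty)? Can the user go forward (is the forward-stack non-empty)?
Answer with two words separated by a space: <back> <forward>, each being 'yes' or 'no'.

After 1 (visit(X)): cur=X back=1 fwd=0
After 2 (visit(M)): cur=M back=2 fwd=0
After 3 (visit(P)): cur=P back=3 fwd=0
After 4 (visit(Q)): cur=Q back=4 fwd=0
After 5 (back): cur=P back=3 fwd=1
After 6 (visit(C)): cur=C back=4 fwd=0
After 7 (visit(G)): cur=G back=5 fwd=0
After 8 (visit(N)): cur=N back=6 fwd=0

Answer: yes no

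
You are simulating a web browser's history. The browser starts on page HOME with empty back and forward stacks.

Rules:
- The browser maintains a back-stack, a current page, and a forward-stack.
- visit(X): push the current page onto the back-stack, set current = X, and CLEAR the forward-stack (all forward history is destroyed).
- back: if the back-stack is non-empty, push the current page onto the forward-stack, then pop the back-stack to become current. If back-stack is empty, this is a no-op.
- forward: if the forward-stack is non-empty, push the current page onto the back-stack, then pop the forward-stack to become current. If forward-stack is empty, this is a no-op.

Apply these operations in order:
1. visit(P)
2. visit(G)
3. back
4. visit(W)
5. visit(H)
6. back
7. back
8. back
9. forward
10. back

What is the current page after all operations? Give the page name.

Answer: HOME

Derivation:
After 1 (visit(P)): cur=P back=1 fwd=0
After 2 (visit(G)): cur=G back=2 fwd=0
After 3 (back): cur=P back=1 fwd=1
After 4 (visit(W)): cur=W back=2 fwd=0
After 5 (visit(H)): cur=H back=3 fwd=0
After 6 (back): cur=W back=2 fwd=1
After 7 (back): cur=P back=1 fwd=2
After 8 (back): cur=HOME back=0 fwd=3
After 9 (forward): cur=P back=1 fwd=2
After 10 (back): cur=HOME back=0 fwd=3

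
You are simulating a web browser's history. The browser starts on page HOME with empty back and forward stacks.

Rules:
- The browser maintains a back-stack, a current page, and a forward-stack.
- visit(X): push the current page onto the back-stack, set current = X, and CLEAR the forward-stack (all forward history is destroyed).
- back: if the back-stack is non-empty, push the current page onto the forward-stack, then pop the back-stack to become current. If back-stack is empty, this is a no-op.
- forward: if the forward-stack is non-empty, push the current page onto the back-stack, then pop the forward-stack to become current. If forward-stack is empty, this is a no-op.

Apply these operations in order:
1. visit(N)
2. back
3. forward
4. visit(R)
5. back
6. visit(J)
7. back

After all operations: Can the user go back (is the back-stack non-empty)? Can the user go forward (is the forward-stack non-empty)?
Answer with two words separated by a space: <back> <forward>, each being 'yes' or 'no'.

After 1 (visit(N)): cur=N back=1 fwd=0
After 2 (back): cur=HOME back=0 fwd=1
After 3 (forward): cur=N back=1 fwd=0
After 4 (visit(R)): cur=R back=2 fwd=0
After 5 (back): cur=N back=1 fwd=1
After 6 (visit(J)): cur=J back=2 fwd=0
After 7 (back): cur=N back=1 fwd=1

Answer: yes yes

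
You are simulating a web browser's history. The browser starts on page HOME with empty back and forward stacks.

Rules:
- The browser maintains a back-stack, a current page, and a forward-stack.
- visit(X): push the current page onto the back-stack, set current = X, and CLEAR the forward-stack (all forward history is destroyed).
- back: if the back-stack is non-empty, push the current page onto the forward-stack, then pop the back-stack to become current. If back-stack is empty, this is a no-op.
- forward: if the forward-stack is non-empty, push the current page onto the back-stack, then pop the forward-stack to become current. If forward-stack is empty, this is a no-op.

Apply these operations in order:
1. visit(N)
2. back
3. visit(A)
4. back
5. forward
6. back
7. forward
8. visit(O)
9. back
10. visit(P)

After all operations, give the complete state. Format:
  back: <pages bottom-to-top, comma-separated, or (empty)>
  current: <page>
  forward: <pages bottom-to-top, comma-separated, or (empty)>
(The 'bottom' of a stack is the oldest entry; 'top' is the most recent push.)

Answer: back: HOME,A
current: P
forward: (empty)

Derivation:
After 1 (visit(N)): cur=N back=1 fwd=0
After 2 (back): cur=HOME back=0 fwd=1
After 3 (visit(A)): cur=A back=1 fwd=0
After 4 (back): cur=HOME back=0 fwd=1
After 5 (forward): cur=A back=1 fwd=0
After 6 (back): cur=HOME back=0 fwd=1
After 7 (forward): cur=A back=1 fwd=0
After 8 (visit(O)): cur=O back=2 fwd=0
After 9 (back): cur=A back=1 fwd=1
After 10 (visit(P)): cur=P back=2 fwd=0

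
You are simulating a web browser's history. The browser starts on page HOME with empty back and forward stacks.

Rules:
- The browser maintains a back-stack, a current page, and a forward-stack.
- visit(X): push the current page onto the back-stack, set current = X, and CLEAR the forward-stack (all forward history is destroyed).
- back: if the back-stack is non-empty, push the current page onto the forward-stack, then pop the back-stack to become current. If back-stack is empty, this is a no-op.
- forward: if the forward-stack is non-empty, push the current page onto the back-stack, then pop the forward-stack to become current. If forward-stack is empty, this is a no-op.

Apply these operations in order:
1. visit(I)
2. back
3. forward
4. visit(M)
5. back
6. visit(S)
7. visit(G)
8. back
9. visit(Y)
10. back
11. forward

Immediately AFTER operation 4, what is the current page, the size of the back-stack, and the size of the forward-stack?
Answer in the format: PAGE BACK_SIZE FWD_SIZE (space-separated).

After 1 (visit(I)): cur=I back=1 fwd=0
After 2 (back): cur=HOME back=0 fwd=1
After 3 (forward): cur=I back=1 fwd=0
After 4 (visit(M)): cur=M back=2 fwd=0

M 2 0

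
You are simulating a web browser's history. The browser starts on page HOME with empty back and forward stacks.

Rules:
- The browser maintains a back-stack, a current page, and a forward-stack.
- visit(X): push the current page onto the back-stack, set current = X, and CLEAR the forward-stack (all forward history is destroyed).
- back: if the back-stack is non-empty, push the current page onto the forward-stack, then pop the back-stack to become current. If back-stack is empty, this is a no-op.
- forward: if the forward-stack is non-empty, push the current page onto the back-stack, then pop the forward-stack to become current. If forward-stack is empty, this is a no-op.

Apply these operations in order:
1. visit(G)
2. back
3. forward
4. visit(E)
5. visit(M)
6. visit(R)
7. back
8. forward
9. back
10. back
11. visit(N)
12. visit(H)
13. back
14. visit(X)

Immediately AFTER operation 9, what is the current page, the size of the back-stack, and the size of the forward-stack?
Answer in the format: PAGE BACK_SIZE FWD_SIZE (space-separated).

After 1 (visit(G)): cur=G back=1 fwd=0
After 2 (back): cur=HOME back=0 fwd=1
After 3 (forward): cur=G back=1 fwd=0
After 4 (visit(E)): cur=E back=2 fwd=0
After 5 (visit(M)): cur=M back=3 fwd=0
After 6 (visit(R)): cur=R back=4 fwd=0
After 7 (back): cur=M back=3 fwd=1
After 8 (forward): cur=R back=4 fwd=0
After 9 (back): cur=M back=3 fwd=1

M 3 1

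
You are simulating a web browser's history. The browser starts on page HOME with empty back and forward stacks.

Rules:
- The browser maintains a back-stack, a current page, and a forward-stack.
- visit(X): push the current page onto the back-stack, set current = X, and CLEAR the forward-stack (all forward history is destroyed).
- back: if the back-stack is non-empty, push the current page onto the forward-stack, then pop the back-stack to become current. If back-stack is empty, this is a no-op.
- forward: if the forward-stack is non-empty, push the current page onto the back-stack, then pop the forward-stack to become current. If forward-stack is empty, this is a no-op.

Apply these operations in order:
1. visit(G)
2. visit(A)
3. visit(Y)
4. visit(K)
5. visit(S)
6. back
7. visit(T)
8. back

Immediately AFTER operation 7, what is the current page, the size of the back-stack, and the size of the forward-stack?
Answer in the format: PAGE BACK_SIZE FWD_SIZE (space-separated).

After 1 (visit(G)): cur=G back=1 fwd=0
After 2 (visit(A)): cur=A back=2 fwd=0
After 3 (visit(Y)): cur=Y back=3 fwd=0
After 4 (visit(K)): cur=K back=4 fwd=0
After 5 (visit(S)): cur=S back=5 fwd=0
After 6 (back): cur=K back=4 fwd=1
After 7 (visit(T)): cur=T back=5 fwd=0

T 5 0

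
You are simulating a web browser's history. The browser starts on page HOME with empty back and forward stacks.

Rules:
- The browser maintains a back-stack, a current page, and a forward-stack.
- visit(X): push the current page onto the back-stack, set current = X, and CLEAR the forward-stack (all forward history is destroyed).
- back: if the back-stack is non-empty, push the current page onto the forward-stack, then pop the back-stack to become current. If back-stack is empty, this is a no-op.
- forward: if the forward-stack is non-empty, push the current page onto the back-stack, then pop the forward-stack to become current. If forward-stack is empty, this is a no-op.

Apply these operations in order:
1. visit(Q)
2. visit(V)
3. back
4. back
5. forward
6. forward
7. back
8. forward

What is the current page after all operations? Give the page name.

Answer: V

Derivation:
After 1 (visit(Q)): cur=Q back=1 fwd=0
After 2 (visit(V)): cur=V back=2 fwd=0
After 3 (back): cur=Q back=1 fwd=1
After 4 (back): cur=HOME back=0 fwd=2
After 5 (forward): cur=Q back=1 fwd=1
After 6 (forward): cur=V back=2 fwd=0
After 7 (back): cur=Q back=1 fwd=1
After 8 (forward): cur=V back=2 fwd=0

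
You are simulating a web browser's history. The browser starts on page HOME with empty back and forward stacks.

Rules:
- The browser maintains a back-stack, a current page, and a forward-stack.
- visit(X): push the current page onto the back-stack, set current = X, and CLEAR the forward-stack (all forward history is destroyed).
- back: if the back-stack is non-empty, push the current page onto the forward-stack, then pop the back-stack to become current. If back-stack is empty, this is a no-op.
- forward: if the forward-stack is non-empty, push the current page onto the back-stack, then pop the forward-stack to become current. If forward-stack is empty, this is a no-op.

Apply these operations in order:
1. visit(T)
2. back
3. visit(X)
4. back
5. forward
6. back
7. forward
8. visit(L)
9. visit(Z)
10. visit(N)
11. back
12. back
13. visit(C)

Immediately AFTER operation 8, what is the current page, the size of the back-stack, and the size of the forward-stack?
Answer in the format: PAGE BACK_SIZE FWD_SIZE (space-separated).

After 1 (visit(T)): cur=T back=1 fwd=0
After 2 (back): cur=HOME back=0 fwd=1
After 3 (visit(X)): cur=X back=1 fwd=0
After 4 (back): cur=HOME back=0 fwd=1
After 5 (forward): cur=X back=1 fwd=0
After 6 (back): cur=HOME back=0 fwd=1
After 7 (forward): cur=X back=1 fwd=0
After 8 (visit(L)): cur=L back=2 fwd=0

L 2 0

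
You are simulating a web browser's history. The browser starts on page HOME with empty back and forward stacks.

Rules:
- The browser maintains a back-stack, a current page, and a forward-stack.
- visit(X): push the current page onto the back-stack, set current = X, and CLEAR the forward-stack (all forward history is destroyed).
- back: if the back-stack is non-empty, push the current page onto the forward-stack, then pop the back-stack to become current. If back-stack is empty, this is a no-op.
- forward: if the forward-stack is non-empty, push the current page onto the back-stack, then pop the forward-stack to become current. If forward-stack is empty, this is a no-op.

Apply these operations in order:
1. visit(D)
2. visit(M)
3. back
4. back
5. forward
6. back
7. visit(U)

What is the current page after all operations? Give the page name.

Answer: U

Derivation:
After 1 (visit(D)): cur=D back=1 fwd=0
After 2 (visit(M)): cur=M back=2 fwd=0
After 3 (back): cur=D back=1 fwd=1
After 4 (back): cur=HOME back=0 fwd=2
After 5 (forward): cur=D back=1 fwd=1
After 6 (back): cur=HOME back=0 fwd=2
After 7 (visit(U)): cur=U back=1 fwd=0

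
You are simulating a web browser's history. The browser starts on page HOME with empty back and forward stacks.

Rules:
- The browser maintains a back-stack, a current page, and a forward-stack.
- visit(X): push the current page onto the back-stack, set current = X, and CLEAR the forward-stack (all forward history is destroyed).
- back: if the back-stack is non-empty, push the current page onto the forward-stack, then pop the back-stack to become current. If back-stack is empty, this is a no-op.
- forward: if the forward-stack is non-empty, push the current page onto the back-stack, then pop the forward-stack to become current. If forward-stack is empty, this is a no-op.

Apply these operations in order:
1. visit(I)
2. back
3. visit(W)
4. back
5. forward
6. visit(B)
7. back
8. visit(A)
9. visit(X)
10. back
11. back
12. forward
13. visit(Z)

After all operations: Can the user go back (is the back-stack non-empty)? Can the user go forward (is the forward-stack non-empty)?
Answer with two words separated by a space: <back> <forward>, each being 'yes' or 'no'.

Answer: yes no

Derivation:
After 1 (visit(I)): cur=I back=1 fwd=0
After 2 (back): cur=HOME back=0 fwd=1
After 3 (visit(W)): cur=W back=1 fwd=0
After 4 (back): cur=HOME back=0 fwd=1
After 5 (forward): cur=W back=1 fwd=0
After 6 (visit(B)): cur=B back=2 fwd=0
After 7 (back): cur=W back=1 fwd=1
After 8 (visit(A)): cur=A back=2 fwd=0
After 9 (visit(X)): cur=X back=3 fwd=0
After 10 (back): cur=A back=2 fwd=1
After 11 (back): cur=W back=1 fwd=2
After 12 (forward): cur=A back=2 fwd=1
After 13 (visit(Z)): cur=Z back=3 fwd=0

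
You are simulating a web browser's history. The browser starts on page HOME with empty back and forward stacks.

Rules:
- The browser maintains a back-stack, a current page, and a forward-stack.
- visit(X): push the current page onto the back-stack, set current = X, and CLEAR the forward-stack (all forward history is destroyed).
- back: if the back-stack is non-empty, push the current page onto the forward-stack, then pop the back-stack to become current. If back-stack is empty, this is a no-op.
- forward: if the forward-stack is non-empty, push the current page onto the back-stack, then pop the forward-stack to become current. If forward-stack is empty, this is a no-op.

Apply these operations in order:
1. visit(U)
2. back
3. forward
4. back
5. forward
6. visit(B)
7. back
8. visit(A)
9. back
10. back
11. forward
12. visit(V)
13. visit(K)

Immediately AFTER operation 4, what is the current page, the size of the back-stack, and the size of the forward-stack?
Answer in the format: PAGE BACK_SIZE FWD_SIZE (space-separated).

After 1 (visit(U)): cur=U back=1 fwd=0
After 2 (back): cur=HOME back=0 fwd=1
After 3 (forward): cur=U back=1 fwd=0
After 4 (back): cur=HOME back=0 fwd=1

HOME 0 1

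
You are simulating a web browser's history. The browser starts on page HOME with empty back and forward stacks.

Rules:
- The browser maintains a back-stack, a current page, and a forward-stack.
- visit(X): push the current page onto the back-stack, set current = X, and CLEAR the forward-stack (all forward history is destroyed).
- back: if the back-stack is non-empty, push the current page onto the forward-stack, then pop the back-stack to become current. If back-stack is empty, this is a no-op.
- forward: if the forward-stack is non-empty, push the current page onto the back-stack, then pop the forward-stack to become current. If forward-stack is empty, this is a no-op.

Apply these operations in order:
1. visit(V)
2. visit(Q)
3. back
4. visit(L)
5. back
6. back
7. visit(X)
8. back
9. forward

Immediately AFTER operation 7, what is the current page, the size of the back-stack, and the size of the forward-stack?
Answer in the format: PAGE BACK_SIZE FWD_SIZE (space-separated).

After 1 (visit(V)): cur=V back=1 fwd=0
After 2 (visit(Q)): cur=Q back=2 fwd=0
After 3 (back): cur=V back=1 fwd=1
After 4 (visit(L)): cur=L back=2 fwd=0
After 5 (back): cur=V back=1 fwd=1
After 6 (back): cur=HOME back=0 fwd=2
After 7 (visit(X)): cur=X back=1 fwd=0

X 1 0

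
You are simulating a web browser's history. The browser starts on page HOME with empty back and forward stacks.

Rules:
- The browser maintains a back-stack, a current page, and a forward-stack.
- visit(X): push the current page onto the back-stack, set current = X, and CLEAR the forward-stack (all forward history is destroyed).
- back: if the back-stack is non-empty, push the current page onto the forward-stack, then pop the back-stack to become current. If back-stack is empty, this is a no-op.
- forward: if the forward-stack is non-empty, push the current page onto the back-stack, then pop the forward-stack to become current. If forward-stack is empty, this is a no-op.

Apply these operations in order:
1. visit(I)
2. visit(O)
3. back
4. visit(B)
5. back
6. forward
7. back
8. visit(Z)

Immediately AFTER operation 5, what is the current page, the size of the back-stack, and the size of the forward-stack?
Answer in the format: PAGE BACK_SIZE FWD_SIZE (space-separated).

After 1 (visit(I)): cur=I back=1 fwd=0
After 2 (visit(O)): cur=O back=2 fwd=0
After 3 (back): cur=I back=1 fwd=1
After 4 (visit(B)): cur=B back=2 fwd=0
After 5 (back): cur=I back=1 fwd=1

I 1 1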